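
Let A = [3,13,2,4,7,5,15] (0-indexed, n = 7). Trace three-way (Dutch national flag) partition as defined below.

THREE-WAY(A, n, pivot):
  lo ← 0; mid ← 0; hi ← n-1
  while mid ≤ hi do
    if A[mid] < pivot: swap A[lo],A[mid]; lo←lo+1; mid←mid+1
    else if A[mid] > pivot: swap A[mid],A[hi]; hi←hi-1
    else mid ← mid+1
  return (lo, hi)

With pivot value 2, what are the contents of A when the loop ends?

[2,13,4,7,5,15,3]

lo=0 mid=0 hi=6
3>2: swap(0,6), hi=5 ⇒ [15,13,2,4,7,5,3]
15>2: swap(0,5), hi=4 ⇒ [5,13,2,4,7,15,3]
5>2: swap(0,4), hi=3 ⇒ [7,13,2,4,5,15,3]
7>2: swap(0,3), hi=2 ⇒ [4,13,2,7,5,15,3]
4>2: swap(0,2), hi=1 ⇒ [2,13,4,7,5,15,3]
2=2: mid=1
13>2: swap(1,1), hi=0 ⇒ [2,13,4,7,5,15,3]
done. lo=0 hi=0; A=[2,13,4,7,5,15,3]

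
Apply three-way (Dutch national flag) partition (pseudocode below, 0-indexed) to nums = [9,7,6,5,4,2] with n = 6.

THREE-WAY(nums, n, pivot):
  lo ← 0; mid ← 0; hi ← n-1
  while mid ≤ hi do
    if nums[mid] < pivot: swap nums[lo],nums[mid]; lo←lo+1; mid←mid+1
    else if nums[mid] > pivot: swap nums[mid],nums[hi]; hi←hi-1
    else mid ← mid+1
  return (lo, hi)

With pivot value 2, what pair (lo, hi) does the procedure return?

lo=0 mid=0 hi=5
9>2: swap(0,5), hi=4 ⇒ [2,7,6,5,4,9]
2=2: mid=1
7>2: swap(1,4), hi=3 ⇒ [2,4,6,5,7,9]
4>2: swap(1,3), hi=2 ⇒ [2,5,6,4,7,9]
5>2: swap(1,2), hi=1 ⇒ [2,6,5,4,7,9]
6>2: swap(1,1), hi=0 ⇒ [2,6,5,4,7,9]
done. lo=0 hi=0; nums=[2,6,5,4,7,9]

(0, 0)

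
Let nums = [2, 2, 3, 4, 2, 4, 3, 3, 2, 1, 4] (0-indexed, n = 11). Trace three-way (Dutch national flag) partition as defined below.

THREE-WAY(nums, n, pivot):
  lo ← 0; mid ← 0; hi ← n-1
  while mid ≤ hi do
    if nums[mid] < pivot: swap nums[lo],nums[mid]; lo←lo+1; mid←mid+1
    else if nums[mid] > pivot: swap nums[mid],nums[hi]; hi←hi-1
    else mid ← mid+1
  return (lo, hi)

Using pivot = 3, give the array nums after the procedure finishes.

[2, 2, 1, 2, 2, 3, 3, 3, 4, 4, 4]

lo=0 mid=0 hi=10
2<3: swap(0,0), lo=1 mid=1 ⇒ [2, 2, 3, 4, 2, 4, 3, 3, 2, 1, 4]
2<3: swap(1,1), lo=2 mid=2 ⇒ [2, 2, 3, 4, 2, 4, 3, 3, 2, 1, 4]
3=3: mid=3
4>3: swap(3,10), hi=9 ⇒ [2, 2, 3, 4, 2, 4, 3, 3, 2, 1, 4]
4>3: swap(3,9), hi=8 ⇒ [2, 2, 3, 1, 2, 4, 3, 3, 2, 4, 4]
1<3: swap(2,3), lo=3 mid=4 ⇒ [2, 2, 1, 3, 2, 4, 3, 3, 2, 4, 4]
2<3: swap(3,4), lo=4 mid=5 ⇒ [2, 2, 1, 2, 3, 4, 3, 3, 2, 4, 4]
4>3: swap(5,8), hi=7 ⇒ [2, 2, 1, 2, 3, 2, 3, 3, 4, 4, 4]
2<3: swap(4,5), lo=5 mid=6 ⇒ [2, 2, 1, 2, 2, 3, 3, 3, 4, 4, 4]
3=3: mid=7
3=3: mid=8
done. lo=5 hi=7; nums=[2, 2, 1, 2, 2, 3, 3, 3, 4, 4, 4]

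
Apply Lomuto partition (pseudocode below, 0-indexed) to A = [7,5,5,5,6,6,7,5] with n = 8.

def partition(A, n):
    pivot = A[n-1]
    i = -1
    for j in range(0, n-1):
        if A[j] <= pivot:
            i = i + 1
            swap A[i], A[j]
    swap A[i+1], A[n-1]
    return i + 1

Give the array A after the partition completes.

[5,5,5,5,6,6,7,7]

pivot=5, i=-1
j=0: 7>5, skip
j=1: 5≤5, i=0, swap(0,1) ⇒ [5,7,5,5,6,6,7,5]
j=2: 5≤5, i=1, swap(1,2) ⇒ [5,5,7,5,6,6,7,5]
j=3: 5≤5, i=2, swap(2,3) ⇒ [5,5,5,7,6,6,7,5]
j=4: 6>5, skip
j=5: 6>5, skip
j=6: 7>5, skip
swap(3,7) ⇒ [5,5,5,5,6,6,7,7]; return 3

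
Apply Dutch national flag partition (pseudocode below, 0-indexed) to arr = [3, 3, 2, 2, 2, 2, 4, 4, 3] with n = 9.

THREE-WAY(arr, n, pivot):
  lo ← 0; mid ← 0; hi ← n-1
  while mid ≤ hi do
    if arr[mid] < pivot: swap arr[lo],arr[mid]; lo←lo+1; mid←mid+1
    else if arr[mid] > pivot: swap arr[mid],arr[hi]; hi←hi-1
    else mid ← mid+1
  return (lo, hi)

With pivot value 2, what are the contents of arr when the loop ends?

lo=0 mid=0 hi=8
3>2: swap(0,8), hi=7 ⇒ [3, 3, 2, 2, 2, 2, 4, 4, 3]
3>2: swap(0,7), hi=6 ⇒ [4, 3, 2, 2, 2, 2, 4, 3, 3]
4>2: swap(0,6), hi=5 ⇒ [4, 3, 2, 2, 2, 2, 4, 3, 3]
4>2: swap(0,5), hi=4 ⇒ [2, 3, 2, 2, 2, 4, 4, 3, 3]
2=2: mid=1
3>2: swap(1,4), hi=3 ⇒ [2, 2, 2, 2, 3, 4, 4, 3, 3]
2=2: mid=2
2=2: mid=3
2=2: mid=4
done. lo=0 hi=3; arr=[2, 2, 2, 2, 3, 4, 4, 3, 3]

[2, 2, 2, 2, 3, 4, 4, 3, 3]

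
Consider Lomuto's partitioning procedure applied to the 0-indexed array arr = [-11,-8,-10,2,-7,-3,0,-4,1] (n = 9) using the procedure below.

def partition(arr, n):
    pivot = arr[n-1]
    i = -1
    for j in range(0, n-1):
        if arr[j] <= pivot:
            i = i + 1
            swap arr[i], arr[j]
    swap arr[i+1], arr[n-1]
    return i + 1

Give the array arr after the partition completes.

pivot = arr[8] = 1; i = -1
j=0: arr[0]=-11 ≤ 1 → i=0, swap arr[0],arr[0] (no change) → [-11,-8,-10,2,-7,-3,0,-4,1]
j=1: arr[1]=-8 ≤ 1 → i=1, swap arr[1],arr[1] (no change) → [-11,-8,-10,2,-7,-3,0,-4,1]
j=2: arr[2]=-10 ≤ 1 → i=2, swap arr[2],arr[2] (no change) → [-11,-8,-10,2,-7,-3,0,-4,1]
j=3: arr[3]=2 > 1 → no swap
j=4: arr[4]=-7 ≤ 1 → i=3, swap arr[3],arr[4] → [-11,-8,-10,-7,2,-3,0,-4,1]
j=5: arr[5]=-3 ≤ 1 → i=4, swap arr[4],arr[5] → [-11,-8,-10,-7,-3,2,0,-4,1]
j=6: arr[6]=0 ≤ 1 → i=5, swap arr[5],arr[6] → [-11,-8,-10,-7,-3,0,2,-4,1]
j=7: arr[7]=-4 ≤ 1 → i=6, swap arr[6],arr[7] → [-11,-8,-10,-7,-3,0,-4,2,1]
final swap arr[7],arr[8] → [-11,-8,-10,-7,-3,0,-4,1,2]; return 7

[-11,-8,-10,-7,-3,0,-4,1,2]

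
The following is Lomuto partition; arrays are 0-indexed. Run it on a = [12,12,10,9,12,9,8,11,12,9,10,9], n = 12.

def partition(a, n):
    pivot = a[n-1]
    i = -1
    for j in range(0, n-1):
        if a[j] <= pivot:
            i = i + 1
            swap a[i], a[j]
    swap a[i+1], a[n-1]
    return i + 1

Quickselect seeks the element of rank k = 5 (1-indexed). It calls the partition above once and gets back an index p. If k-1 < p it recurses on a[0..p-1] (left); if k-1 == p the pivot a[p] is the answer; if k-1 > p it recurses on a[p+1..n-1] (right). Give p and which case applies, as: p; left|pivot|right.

pivot=9, i=-1
j=0: 12>9, skip
j=1: 12>9, skip
j=2: 10>9, skip
j=3: 9≤9, i=0, swap(0,3) ⇒ [9,12,10,12,12,9,8,11,12,9,10,9]
j=4: 12>9, skip
j=5: 9≤9, i=1, swap(1,5) ⇒ [9,9,10,12,12,12,8,11,12,9,10,9]
j=6: 8≤9, i=2, swap(2,6) ⇒ [9,9,8,12,12,12,10,11,12,9,10,9]
j=7: 11>9, skip
j=8: 12>9, skip
j=9: 9≤9, i=3, swap(3,9) ⇒ [9,9,8,9,12,12,10,11,12,12,10,9]
j=10: 10>9, skip
swap(4,11) ⇒ [9,9,8,9,9,12,10,11,12,12,10,12]; return 4
p = 4; k-1 = 4 == 4 ⇒ pivot

4; pivot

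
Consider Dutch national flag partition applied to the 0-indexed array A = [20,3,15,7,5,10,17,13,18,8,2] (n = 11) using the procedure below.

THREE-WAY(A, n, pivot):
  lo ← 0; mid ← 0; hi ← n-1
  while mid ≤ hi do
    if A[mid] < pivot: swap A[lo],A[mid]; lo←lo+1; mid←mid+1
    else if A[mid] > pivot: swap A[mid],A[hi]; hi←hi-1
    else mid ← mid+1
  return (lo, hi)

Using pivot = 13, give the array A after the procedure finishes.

[2,3,8,7,5,10,13,18,17,15,20]

pivot = 13; lo=0, mid=0, hi=10
A[mid]=20>13: swap A[0],A[10]; hi=9 → [2,3,15,7,5,10,17,13,18,8,20]
A[mid]=2<13: swap A[0],A[0]; lo=1,mid=1 → [2,3,15,7,5,10,17,13,18,8,20]
A[mid]=3<13: swap A[1],A[1]; lo=2,mid=2 → [2,3,15,7,5,10,17,13,18,8,20]
A[mid]=15>13: swap A[2],A[9]; hi=8 → [2,3,8,7,5,10,17,13,18,15,20]
A[mid]=8<13: swap A[2],A[2]; lo=3,mid=3 → [2,3,8,7,5,10,17,13,18,15,20]
A[mid]=7<13: swap A[3],A[3]; lo=4,mid=4 → [2,3,8,7,5,10,17,13,18,15,20]
A[mid]=5<13: swap A[4],A[4]; lo=5,mid=5 → [2,3,8,7,5,10,17,13,18,15,20]
A[mid]=10<13: swap A[5],A[5]; lo=6,mid=6 → [2,3,8,7,5,10,17,13,18,15,20]
A[mid]=17>13: swap A[6],A[8]; hi=7 → [2,3,8,7,5,10,18,13,17,15,20]
A[mid]=18>13: swap A[6],A[7]; hi=6 → [2,3,8,7,5,10,13,18,17,15,20]
A[mid]=13=13: mid=7
end: lo=6, hi=6; A = [2,3,8,7,5,10,13,18,17,15,20]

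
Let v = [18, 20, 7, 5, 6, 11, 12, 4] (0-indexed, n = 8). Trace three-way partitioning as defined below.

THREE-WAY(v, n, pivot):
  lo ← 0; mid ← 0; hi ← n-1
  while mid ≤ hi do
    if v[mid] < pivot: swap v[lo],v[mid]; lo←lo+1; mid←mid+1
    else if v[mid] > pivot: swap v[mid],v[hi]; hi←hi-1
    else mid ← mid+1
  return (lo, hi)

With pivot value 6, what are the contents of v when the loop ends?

lo=0 mid=0 hi=7
18>6: swap(0,7), hi=6 ⇒ [4, 20, 7, 5, 6, 11, 12, 18]
4<6: swap(0,0), lo=1 mid=1 ⇒ [4, 20, 7, 5, 6, 11, 12, 18]
20>6: swap(1,6), hi=5 ⇒ [4, 12, 7, 5, 6, 11, 20, 18]
12>6: swap(1,5), hi=4 ⇒ [4, 11, 7, 5, 6, 12, 20, 18]
11>6: swap(1,4), hi=3 ⇒ [4, 6, 7, 5, 11, 12, 20, 18]
6=6: mid=2
7>6: swap(2,3), hi=2 ⇒ [4, 6, 5, 7, 11, 12, 20, 18]
5<6: swap(1,2), lo=2 mid=3 ⇒ [4, 5, 6, 7, 11, 12, 20, 18]
done. lo=2 hi=2; v=[4, 5, 6, 7, 11, 12, 20, 18]

[4, 5, 6, 7, 11, 12, 20, 18]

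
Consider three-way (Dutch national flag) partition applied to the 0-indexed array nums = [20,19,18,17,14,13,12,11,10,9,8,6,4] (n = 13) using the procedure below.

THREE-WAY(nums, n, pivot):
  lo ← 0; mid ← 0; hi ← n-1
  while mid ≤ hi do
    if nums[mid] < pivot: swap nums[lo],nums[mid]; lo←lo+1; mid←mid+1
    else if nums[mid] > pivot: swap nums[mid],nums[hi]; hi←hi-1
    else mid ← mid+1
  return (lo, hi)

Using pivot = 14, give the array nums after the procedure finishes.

pivot = 14; lo=0, mid=0, hi=12
nums[mid]=20>14: swap nums[0],nums[12]; hi=11 → [4,19,18,17,14,13,12,11,10,9,8,6,20]
nums[mid]=4<14: swap nums[0],nums[0]; lo=1,mid=1 → [4,19,18,17,14,13,12,11,10,9,8,6,20]
nums[mid]=19>14: swap nums[1],nums[11]; hi=10 → [4,6,18,17,14,13,12,11,10,9,8,19,20]
nums[mid]=6<14: swap nums[1],nums[1]; lo=2,mid=2 → [4,6,18,17,14,13,12,11,10,9,8,19,20]
nums[mid]=18>14: swap nums[2],nums[10]; hi=9 → [4,6,8,17,14,13,12,11,10,9,18,19,20]
nums[mid]=8<14: swap nums[2],nums[2]; lo=3,mid=3 → [4,6,8,17,14,13,12,11,10,9,18,19,20]
nums[mid]=17>14: swap nums[3],nums[9]; hi=8 → [4,6,8,9,14,13,12,11,10,17,18,19,20]
nums[mid]=9<14: swap nums[3],nums[3]; lo=4,mid=4 → [4,6,8,9,14,13,12,11,10,17,18,19,20]
nums[mid]=14=14: mid=5
nums[mid]=13<14: swap nums[4],nums[5]; lo=5,mid=6 → [4,6,8,9,13,14,12,11,10,17,18,19,20]
nums[mid]=12<14: swap nums[5],nums[6]; lo=6,mid=7 → [4,6,8,9,13,12,14,11,10,17,18,19,20]
nums[mid]=11<14: swap nums[6],nums[7]; lo=7,mid=8 → [4,6,8,9,13,12,11,14,10,17,18,19,20]
nums[mid]=10<14: swap nums[7],nums[8]; lo=8,mid=9 → [4,6,8,9,13,12,11,10,14,17,18,19,20]
end: lo=8, hi=8; nums = [4,6,8,9,13,12,11,10,14,17,18,19,20]

[4,6,8,9,13,12,11,10,14,17,18,19,20]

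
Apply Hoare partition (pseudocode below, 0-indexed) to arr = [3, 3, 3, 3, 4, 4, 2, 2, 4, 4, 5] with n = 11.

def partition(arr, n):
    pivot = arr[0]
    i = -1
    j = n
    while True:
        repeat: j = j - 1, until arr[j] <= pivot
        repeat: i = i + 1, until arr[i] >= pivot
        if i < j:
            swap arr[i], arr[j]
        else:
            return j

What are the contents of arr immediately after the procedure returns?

[2, 2, 3, 3, 4, 4, 3, 3, 4, 4, 5]

pivot = arr[0] = 3; i = -1, j = 11
j→7 (arr[7]=2≤3), i→0 (arr[0]=3≥3); i<j, swap → [2, 3, 3, 3, 4, 4, 2, 3, 4, 4, 5]
j→6 (arr[6]=2≤3), i→1 (arr[1]=3≥3); i<j, swap → [2, 2, 3, 3, 4, 4, 3, 3, 4, 4, 5]
j→3 (arr[3]=3≤3), i→2 (arr[2]=3≥3); i<j, swap → [2, 2, 3, 3, 4, 4, 3, 3, 4, 4, 5]
j→2, i→3; i≥j, return j=2. arr = [2, 2, 3, 3, 4, 4, 3, 3, 4, 4, 5]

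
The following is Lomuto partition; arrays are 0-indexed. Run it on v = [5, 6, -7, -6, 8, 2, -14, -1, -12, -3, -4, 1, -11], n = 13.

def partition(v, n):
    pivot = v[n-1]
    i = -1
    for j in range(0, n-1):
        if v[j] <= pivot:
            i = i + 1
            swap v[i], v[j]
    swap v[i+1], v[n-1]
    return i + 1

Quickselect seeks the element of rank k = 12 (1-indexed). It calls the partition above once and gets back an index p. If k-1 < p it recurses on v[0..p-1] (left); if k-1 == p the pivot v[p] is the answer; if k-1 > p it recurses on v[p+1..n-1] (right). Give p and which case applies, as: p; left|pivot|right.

2; right

pivot = v[12] = -11; i = -1
j=0: v[0]=5 > -11 → no swap
j=1: v[1]=6 > -11 → no swap
j=2: v[2]=-7 > -11 → no swap
j=3: v[3]=-6 > -11 → no swap
j=4: v[4]=8 > -11 → no swap
j=5: v[5]=2 > -11 → no swap
j=6: v[6]=-14 ≤ -11 → i=0, swap v[0],v[6] → [-14, 6, -7, -6, 8, 2, 5, -1, -12, -3, -4, 1, -11]
j=7: v[7]=-1 > -11 → no swap
j=8: v[8]=-12 ≤ -11 → i=1, swap v[1],v[8] → [-14, -12, -7, -6, 8, 2, 5, -1, 6, -3, -4, 1, -11]
j=9: v[9]=-3 > -11 → no swap
j=10: v[10]=-4 > -11 → no swap
j=11: v[11]=1 > -11 → no swap
final swap v[2],v[12] → [-14, -12, -11, -6, 8, 2, 5, -1, 6, -3, -4, 1, -7]; return 2
p = 2; k-1 = 11 > 2 ⇒ right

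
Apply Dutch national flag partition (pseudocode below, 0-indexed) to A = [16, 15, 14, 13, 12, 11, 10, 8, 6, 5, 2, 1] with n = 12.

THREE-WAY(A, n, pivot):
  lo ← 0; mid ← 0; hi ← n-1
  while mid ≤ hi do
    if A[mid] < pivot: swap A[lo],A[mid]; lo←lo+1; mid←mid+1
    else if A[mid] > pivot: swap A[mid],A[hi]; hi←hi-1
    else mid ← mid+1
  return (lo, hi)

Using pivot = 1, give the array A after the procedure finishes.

pivot = 1; lo=0, mid=0, hi=11
A[mid]=16>1: swap A[0],A[11]; hi=10 → [1, 15, 14, 13, 12, 11, 10, 8, 6, 5, 2, 16]
A[mid]=1=1: mid=1
A[mid]=15>1: swap A[1],A[10]; hi=9 → [1, 2, 14, 13, 12, 11, 10, 8, 6, 5, 15, 16]
A[mid]=2>1: swap A[1],A[9]; hi=8 → [1, 5, 14, 13, 12, 11, 10, 8, 6, 2, 15, 16]
A[mid]=5>1: swap A[1],A[8]; hi=7 → [1, 6, 14, 13, 12, 11, 10, 8, 5, 2, 15, 16]
A[mid]=6>1: swap A[1],A[7]; hi=6 → [1, 8, 14, 13, 12, 11, 10, 6, 5, 2, 15, 16]
A[mid]=8>1: swap A[1],A[6]; hi=5 → [1, 10, 14, 13, 12, 11, 8, 6, 5, 2, 15, 16]
A[mid]=10>1: swap A[1],A[5]; hi=4 → [1, 11, 14, 13, 12, 10, 8, 6, 5, 2, 15, 16]
A[mid]=11>1: swap A[1],A[4]; hi=3 → [1, 12, 14, 13, 11, 10, 8, 6, 5, 2, 15, 16]
A[mid]=12>1: swap A[1],A[3]; hi=2 → [1, 13, 14, 12, 11, 10, 8, 6, 5, 2, 15, 16]
A[mid]=13>1: swap A[1],A[2]; hi=1 → [1, 14, 13, 12, 11, 10, 8, 6, 5, 2, 15, 16]
A[mid]=14>1: swap A[1],A[1]; hi=0 → [1, 14, 13, 12, 11, 10, 8, 6, 5, 2, 15, 16]
end: lo=0, hi=0; A = [1, 14, 13, 12, 11, 10, 8, 6, 5, 2, 15, 16]

[1, 14, 13, 12, 11, 10, 8, 6, 5, 2, 15, 16]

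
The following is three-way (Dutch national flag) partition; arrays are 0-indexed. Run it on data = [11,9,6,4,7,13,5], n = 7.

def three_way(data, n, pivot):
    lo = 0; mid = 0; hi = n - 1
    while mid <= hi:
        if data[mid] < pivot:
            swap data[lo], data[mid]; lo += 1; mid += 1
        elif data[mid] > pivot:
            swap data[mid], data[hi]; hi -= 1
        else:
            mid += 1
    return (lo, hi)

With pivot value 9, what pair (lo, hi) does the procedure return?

pivot = 9; lo=0, mid=0, hi=6
data[mid]=11>9: swap data[0],data[6]; hi=5 → [5,9,6,4,7,13,11]
data[mid]=5<9: swap data[0],data[0]; lo=1,mid=1 → [5,9,6,4,7,13,11]
data[mid]=9=9: mid=2
data[mid]=6<9: swap data[1],data[2]; lo=2,mid=3 → [5,6,9,4,7,13,11]
data[mid]=4<9: swap data[2],data[3]; lo=3,mid=4 → [5,6,4,9,7,13,11]
data[mid]=7<9: swap data[3],data[4]; lo=4,mid=5 → [5,6,4,7,9,13,11]
data[mid]=13>9: swap data[5],data[5]; hi=4 → [5,6,4,7,9,13,11]
end: lo=4, hi=4; data = [5,6,4,7,9,13,11]

(4, 4)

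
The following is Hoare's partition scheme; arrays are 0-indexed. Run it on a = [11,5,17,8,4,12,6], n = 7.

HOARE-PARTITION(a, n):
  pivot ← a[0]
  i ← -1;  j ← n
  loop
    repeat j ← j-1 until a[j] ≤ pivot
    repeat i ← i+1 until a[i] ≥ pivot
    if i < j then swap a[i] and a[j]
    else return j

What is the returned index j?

pivot=11
j stops at 6 (6), i stops at 0 (11); swap ⇒ [6,5,17,8,4,12,11]
j stops at 4 (4), i stops at 2 (17); swap ⇒ [6,5,4,8,17,12,11]
j stops at 3, i stops at 4; i≥j ⇒ return 3. a=[6,5,4,8,17,12,11]

3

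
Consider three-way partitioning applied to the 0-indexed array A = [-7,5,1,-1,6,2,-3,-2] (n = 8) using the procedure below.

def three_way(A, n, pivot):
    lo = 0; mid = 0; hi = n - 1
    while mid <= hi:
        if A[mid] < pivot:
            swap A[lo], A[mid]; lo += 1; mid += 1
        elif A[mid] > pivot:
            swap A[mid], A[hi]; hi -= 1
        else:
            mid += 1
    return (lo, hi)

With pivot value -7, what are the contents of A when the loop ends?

lo=0 mid=0 hi=7
-7=-7: mid=1
5>-7: swap(1,7), hi=6 ⇒ [-7,-2,1,-1,6,2,-3,5]
-2>-7: swap(1,6), hi=5 ⇒ [-7,-3,1,-1,6,2,-2,5]
-3>-7: swap(1,5), hi=4 ⇒ [-7,2,1,-1,6,-3,-2,5]
2>-7: swap(1,4), hi=3 ⇒ [-7,6,1,-1,2,-3,-2,5]
6>-7: swap(1,3), hi=2 ⇒ [-7,-1,1,6,2,-3,-2,5]
-1>-7: swap(1,2), hi=1 ⇒ [-7,1,-1,6,2,-3,-2,5]
1>-7: swap(1,1), hi=0 ⇒ [-7,1,-1,6,2,-3,-2,5]
done. lo=0 hi=0; A=[-7,1,-1,6,2,-3,-2,5]

[-7,1,-1,6,2,-3,-2,5]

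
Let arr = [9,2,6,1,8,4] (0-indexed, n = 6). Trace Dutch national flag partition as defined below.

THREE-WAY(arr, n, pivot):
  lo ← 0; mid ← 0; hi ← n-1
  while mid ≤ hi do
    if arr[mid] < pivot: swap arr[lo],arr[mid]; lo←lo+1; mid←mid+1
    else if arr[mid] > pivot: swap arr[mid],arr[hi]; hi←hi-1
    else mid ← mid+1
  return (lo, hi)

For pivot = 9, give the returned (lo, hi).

(5, 5)

pivot = 9; lo=0, mid=0, hi=5
arr[mid]=9=9: mid=1
arr[mid]=2<9: swap arr[0],arr[1]; lo=1,mid=2 → [2,9,6,1,8,4]
arr[mid]=6<9: swap arr[1],arr[2]; lo=2,mid=3 → [2,6,9,1,8,4]
arr[mid]=1<9: swap arr[2],arr[3]; lo=3,mid=4 → [2,6,1,9,8,4]
arr[mid]=8<9: swap arr[3],arr[4]; lo=4,mid=5 → [2,6,1,8,9,4]
arr[mid]=4<9: swap arr[4],arr[5]; lo=5,mid=6 → [2,6,1,8,4,9]
end: lo=5, hi=5; arr = [2,6,1,8,4,9]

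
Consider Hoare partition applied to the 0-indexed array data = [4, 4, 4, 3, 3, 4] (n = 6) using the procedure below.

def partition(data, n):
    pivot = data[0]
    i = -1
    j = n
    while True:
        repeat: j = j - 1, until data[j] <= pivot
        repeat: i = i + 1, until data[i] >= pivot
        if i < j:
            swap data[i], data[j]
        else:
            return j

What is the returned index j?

2

pivot=4
j stops at 5 (4), i stops at 0 (4); swap ⇒ [4, 4, 4, 3, 3, 4]
j stops at 4 (3), i stops at 1 (4); swap ⇒ [4, 3, 4, 3, 4, 4]
j stops at 3 (3), i stops at 2 (4); swap ⇒ [4, 3, 3, 4, 4, 4]
j stops at 2, i stops at 3; i≥j ⇒ return 2. data=[4, 3, 3, 4, 4, 4]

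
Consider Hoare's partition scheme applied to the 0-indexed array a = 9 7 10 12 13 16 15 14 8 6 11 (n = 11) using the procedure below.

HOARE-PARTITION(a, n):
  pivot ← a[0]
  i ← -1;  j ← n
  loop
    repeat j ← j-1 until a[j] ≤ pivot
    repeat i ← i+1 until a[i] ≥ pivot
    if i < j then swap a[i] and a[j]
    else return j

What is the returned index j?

pivot = a[0] = 9; i = -1, j = 11
j→9 (a[9]=6≤9), i→0 (a[0]=9≥9); i<j, swap → 6 7 10 12 13 16 15 14 8 9 11
j→8 (a[8]=8≤9), i→2 (a[2]=10≥9); i<j, swap → 6 7 8 12 13 16 15 14 10 9 11
j→2, i→3; i≥j, return j=2. a = 6 7 8 12 13 16 15 14 10 9 11

2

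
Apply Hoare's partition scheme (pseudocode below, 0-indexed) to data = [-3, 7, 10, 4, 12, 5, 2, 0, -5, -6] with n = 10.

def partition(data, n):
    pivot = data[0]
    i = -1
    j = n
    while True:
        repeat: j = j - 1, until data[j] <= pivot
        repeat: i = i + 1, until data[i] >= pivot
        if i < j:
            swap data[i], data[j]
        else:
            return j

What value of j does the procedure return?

pivot = data[0] = -3; i = -1, j = 10
j→9 (data[9]=-6≤-3), i→0 (data[0]=-3≥-3); i<j, swap → [-6, 7, 10, 4, 12, 5, 2, 0, -5, -3]
j→8 (data[8]=-5≤-3), i→1 (data[1]=7≥-3); i<j, swap → [-6, -5, 10, 4, 12, 5, 2, 0, 7, -3]
j→1, i→2; i≥j, return j=1. data = [-6, -5, 10, 4, 12, 5, 2, 0, 7, -3]

1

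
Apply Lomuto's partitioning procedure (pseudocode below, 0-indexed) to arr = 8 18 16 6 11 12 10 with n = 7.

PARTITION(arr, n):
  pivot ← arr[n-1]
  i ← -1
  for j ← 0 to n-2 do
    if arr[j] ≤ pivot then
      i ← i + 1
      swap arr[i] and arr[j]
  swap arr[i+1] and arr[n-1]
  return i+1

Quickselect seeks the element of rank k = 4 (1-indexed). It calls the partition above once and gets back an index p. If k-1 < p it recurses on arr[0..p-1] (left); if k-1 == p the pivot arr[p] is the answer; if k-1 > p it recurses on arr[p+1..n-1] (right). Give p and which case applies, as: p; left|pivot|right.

pivot = arr[6] = 10; i = -1
j=0: arr[0]=8 ≤ 10 → i=0, swap arr[0],arr[0] (no change) → 8 18 16 6 11 12 10
j=1: arr[1]=18 > 10 → no swap
j=2: arr[2]=16 > 10 → no swap
j=3: arr[3]=6 ≤ 10 → i=1, swap arr[1],arr[3] → 8 6 16 18 11 12 10
j=4: arr[4]=11 > 10 → no swap
j=5: arr[5]=12 > 10 → no swap
final swap arr[2],arr[6] → 8 6 10 18 11 12 16; return 2
p = 2; k-1 = 3 > 2 ⇒ right

2; right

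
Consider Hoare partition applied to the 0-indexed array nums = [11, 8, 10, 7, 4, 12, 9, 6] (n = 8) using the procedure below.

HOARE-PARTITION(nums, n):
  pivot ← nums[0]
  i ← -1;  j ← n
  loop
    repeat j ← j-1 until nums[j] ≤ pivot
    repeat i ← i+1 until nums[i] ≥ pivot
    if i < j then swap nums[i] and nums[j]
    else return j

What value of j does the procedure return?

5

pivot=11
j stops at 7 (6), i stops at 0 (11); swap ⇒ [6, 8, 10, 7, 4, 12, 9, 11]
j stops at 6 (9), i stops at 5 (12); swap ⇒ [6, 8, 10, 7, 4, 9, 12, 11]
j stops at 5, i stops at 6; i≥j ⇒ return 5. nums=[6, 8, 10, 7, 4, 9, 12, 11]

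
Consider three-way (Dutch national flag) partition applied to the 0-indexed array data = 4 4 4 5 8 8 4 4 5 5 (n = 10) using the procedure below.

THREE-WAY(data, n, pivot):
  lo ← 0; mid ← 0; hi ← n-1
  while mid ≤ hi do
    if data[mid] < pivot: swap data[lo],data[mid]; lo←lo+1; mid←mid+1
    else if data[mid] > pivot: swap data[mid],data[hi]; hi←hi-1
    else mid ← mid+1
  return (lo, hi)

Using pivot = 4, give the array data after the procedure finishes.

4 4 4 4 4 8 8 5 5 5

lo=0 mid=0 hi=9
4=4: mid=1
4=4: mid=2
4=4: mid=3
5>4: swap(3,9), hi=8 ⇒ 4 4 4 5 8 8 4 4 5 5
5>4: swap(3,8), hi=7 ⇒ 4 4 4 5 8 8 4 4 5 5
5>4: swap(3,7), hi=6 ⇒ 4 4 4 4 8 8 4 5 5 5
4=4: mid=4
8>4: swap(4,6), hi=5 ⇒ 4 4 4 4 4 8 8 5 5 5
4=4: mid=5
8>4: swap(5,5), hi=4 ⇒ 4 4 4 4 4 8 8 5 5 5
done. lo=0 hi=4; data=4 4 4 4 4 8 8 5 5 5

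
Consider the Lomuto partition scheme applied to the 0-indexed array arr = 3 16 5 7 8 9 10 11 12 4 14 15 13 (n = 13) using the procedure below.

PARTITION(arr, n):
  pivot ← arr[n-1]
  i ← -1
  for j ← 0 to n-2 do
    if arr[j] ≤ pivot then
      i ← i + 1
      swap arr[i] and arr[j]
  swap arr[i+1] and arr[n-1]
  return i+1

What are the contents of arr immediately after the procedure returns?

pivot=13, i=-1
j=0: 3≤13, i=0, swap(0,0) ⇒ 3 16 5 7 8 9 10 11 12 4 14 15 13
j=1: 16>13, skip
j=2: 5≤13, i=1, swap(1,2) ⇒ 3 5 16 7 8 9 10 11 12 4 14 15 13
j=3: 7≤13, i=2, swap(2,3) ⇒ 3 5 7 16 8 9 10 11 12 4 14 15 13
j=4: 8≤13, i=3, swap(3,4) ⇒ 3 5 7 8 16 9 10 11 12 4 14 15 13
j=5: 9≤13, i=4, swap(4,5) ⇒ 3 5 7 8 9 16 10 11 12 4 14 15 13
j=6: 10≤13, i=5, swap(5,6) ⇒ 3 5 7 8 9 10 16 11 12 4 14 15 13
j=7: 11≤13, i=6, swap(6,7) ⇒ 3 5 7 8 9 10 11 16 12 4 14 15 13
j=8: 12≤13, i=7, swap(7,8) ⇒ 3 5 7 8 9 10 11 12 16 4 14 15 13
j=9: 4≤13, i=8, swap(8,9) ⇒ 3 5 7 8 9 10 11 12 4 16 14 15 13
j=10: 14>13, skip
j=11: 15>13, skip
swap(9,12) ⇒ 3 5 7 8 9 10 11 12 4 13 14 15 16; return 9

3 5 7 8 9 10 11 12 4 13 14 15 16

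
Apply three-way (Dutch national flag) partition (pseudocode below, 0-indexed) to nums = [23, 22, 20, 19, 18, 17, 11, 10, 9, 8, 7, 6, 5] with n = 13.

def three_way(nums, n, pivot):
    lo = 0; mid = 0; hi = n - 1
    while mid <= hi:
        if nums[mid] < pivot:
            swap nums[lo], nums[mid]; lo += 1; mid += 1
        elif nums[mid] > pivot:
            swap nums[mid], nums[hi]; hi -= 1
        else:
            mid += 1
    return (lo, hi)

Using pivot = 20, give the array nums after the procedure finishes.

lo=0 mid=0 hi=12
23>20: swap(0,12), hi=11 ⇒ [5, 22, 20, 19, 18, 17, 11, 10, 9, 8, 7, 6, 23]
5<20: swap(0,0), lo=1 mid=1 ⇒ [5, 22, 20, 19, 18, 17, 11, 10, 9, 8, 7, 6, 23]
22>20: swap(1,11), hi=10 ⇒ [5, 6, 20, 19, 18, 17, 11, 10, 9, 8, 7, 22, 23]
6<20: swap(1,1), lo=2 mid=2 ⇒ [5, 6, 20, 19, 18, 17, 11, 10, 9, 8, 7, 22, 23]
20=20: mid=3
19<20: swap(2,3), lo=3 mid=4 ⇒ [5, 6, 19, 20, 18, 17, 11, 10, 9, 8, 7, 22, 23]
18<20: swap(3,4), lo=4 mid=5 ⇒ [5, 6, 19, 18, 20, 17, 11, 10, 9, 8, 7, 22, 23]
17<20: swap(4,5), lo=5 mid=6 ⇒ [5, 6, 19, 18, 17, 20, 11, 10, 9, 8, 7, 22, 23]
11<20: swap(5,6), lo=6 mid=7 ⇒ [5, 6, 19, 18, 17, 11, 20, 10, 9, 8, 7, 22, 23]
10<20: swap(6,7), lo=7 mid=8 ⇒ [5, 6, 19, 18, 17, 11, 10, 20, 9, 8, 7, 22, 23]
9<20: swap(7,8), lo=8 mid=9 ⇒ [5, 6, 19, 18, 17, 11, 10, 9, 20, 8, 7, 22, 23]
8<20: swap(8,9), lo=9 mid=10 ⇒ [5, 6, 19, 18, 17, 11, 10, 9, 8, 20, 7, 22, 23]
7<20: swap(9,10), lo=10 mid=11 ⇒ [5, 6, 19, 18, 17, 11, 10, 9, 8, 7, 20, 22, 23]
done. lo=10 hi=10; nums=[5, 6, 19, 18, 17, 11, 10, 9, 8, 7, 20, 22, 23]

[5, 6, 19, 18, 17, 11, 10, 9, 8, 7, 20, 22, 23]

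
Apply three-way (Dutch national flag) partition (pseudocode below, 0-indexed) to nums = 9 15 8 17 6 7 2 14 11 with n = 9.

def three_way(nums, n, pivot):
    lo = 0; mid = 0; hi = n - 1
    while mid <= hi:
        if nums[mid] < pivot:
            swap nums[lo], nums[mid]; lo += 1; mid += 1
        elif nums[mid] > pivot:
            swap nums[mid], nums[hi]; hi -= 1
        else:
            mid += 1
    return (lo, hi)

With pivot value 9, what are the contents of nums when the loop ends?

pivot = 9; lo=0, mid=0, hi=8
nums[mid]=9=9: mid=1
nums[mid]=15>9: swap nums[1],nums[8]; hi=7 → 9 11 8 17 6 7 2 14 15
nums[mid]=11>9: swap nums[1],nums[7]; hi=6 → 9 14 8 17 6 7 2 11 15
nums[mid]=14>9: swap nums[1],nums[6]; hi=5 → 9 2 8 17 6 7 14 11 15
nums[mid]=2<9: swap nums[0],nums[1]; lo=1,mid=2 → 2 9 8 17 6 7 14 11 15
nums[mid]=8<9: swap nums[1],nums[2]; lo=2,mid=3 → 2 8 9 17 6 7 14 11 15
nums[mid]=17>9: swap nums[3],nums[5]; hi=4 → 2 8 9 7 6 17 14 11 15
nums[mid]=7<9: swap nums[2],nums[3]; lo=3,mid=4 → 2 8 7 9 6 17 14 11 15
nums[mid]=6<9: swap nums[3],nums[4]; lo=4,mid=5 → 2 8 7 6 9 17 14 11 15
end: lo=4, hi=4; nums = 2 8 7 6 9 17 14 11 15

2 8 7 6 9 17 14 11 15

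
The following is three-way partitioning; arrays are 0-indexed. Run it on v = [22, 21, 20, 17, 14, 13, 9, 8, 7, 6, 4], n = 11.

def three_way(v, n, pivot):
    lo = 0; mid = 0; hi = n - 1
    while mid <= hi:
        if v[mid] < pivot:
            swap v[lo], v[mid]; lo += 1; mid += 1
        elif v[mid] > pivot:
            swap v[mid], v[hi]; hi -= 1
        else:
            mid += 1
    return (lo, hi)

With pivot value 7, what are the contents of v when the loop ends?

[4, 6, 7, 14, 13, 9, 8, 17, 20, 21, 22]

pivot = 7; lo=0, mid=0, hi=10
v[mid]=22>7: swap v[0],v[10]; hi=9 → [4, 21, 20, 17, 14, 13, 9, 8, 7, 6, 22]
v[mid]=4<7: swap v[0],v[0]; lo=1,mid=1 → [4, 21, 20, 17, 14, 13, 9, 8, 7, 6, 22]
v[mid]=21>7: swap v[1],v[9]; hi=8 → [4, 6, 20, 17, 14, 13, 9, 8, 7, 21, 22]
v[mid]=6<7: swap v[1],v[1]; lo=2,mid=2 → [4, 6, 20, 17, 14, 13, 9, 8, 7, 21, 22]
v[mid]=20>7: swap v[2],v[8]; hi=7 → [4, 6, 7, 17, 14, 13, 9, 8, 20, 21, 22]
v[mid]=7=7: mid=3
v[mid]=17>7: swap v[3],v[7]; hi=6 → [4, 6, 7, 8, 14, 13, 9, 17, 20, 21, 22]
v[mid]=8>7: swap v[3],v[6]; hi=5 → [4, 6, 7, 9, 14, 13, 8, 17, 20, 21, 22]
v[mid]=9>7: swap v[3],v[5]; hi=4 → [4, 6, 7, 13, 14, 9, 8, 17, 20, 21, 22]
v[mid]=13>7: swap v[3],v[4]; hi=3 → [4, 6, 7, 14, 13, 9, 8, 17, 20, 21, 22]
v[mid]=14>7: swap v[3],v[3]; hi=2 → [4, 6, 7, 14, 13, 9, 8, 17, 20, 21, 22]
end: lo=2, hi=2; v = [4, 6, 7, 14, 13, 9, 8, 17, 20, 21, 22]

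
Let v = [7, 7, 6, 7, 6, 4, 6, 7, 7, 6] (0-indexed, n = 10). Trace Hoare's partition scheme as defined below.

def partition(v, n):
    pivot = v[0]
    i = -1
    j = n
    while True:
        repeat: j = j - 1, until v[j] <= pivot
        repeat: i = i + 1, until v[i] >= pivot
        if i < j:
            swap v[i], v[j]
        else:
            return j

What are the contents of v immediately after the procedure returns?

pivot=7
j stops at 9 (6), i stops at 0 (7); swap ⇒ [6, 7, 6, 7, 6, 4, 6, 7, 7, 7]
j stops at 8 (7), i stops at 1 (7); swap ⇒ [6, 7, 6, 7, 6, 4, 6, 7, 7, 7]
j stops at 7 (7), i stops at 3 (7); swap ⇒ [6, 7, 6, 7, 6, 4, 6, 7, 7, 7]
j stops at 6, i stops at 7; i≥j ⇒ return 6. v=[6, 7, 6, 7, 6, 4, 6, 7, 7, 7]

[6, 7, 6, 7, 6, 4, 6, 7, 7, 7]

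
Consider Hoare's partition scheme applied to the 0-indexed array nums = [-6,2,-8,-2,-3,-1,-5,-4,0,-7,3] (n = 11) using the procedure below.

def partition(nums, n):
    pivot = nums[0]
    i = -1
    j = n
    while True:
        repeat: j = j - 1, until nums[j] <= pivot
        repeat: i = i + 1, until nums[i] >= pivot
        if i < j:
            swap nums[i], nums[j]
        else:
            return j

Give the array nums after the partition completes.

[-7,-8,2,-2,-3,-1,-5,-4,0,-6,3]

pivot = nums[0] = -6; i = -1, j = 11
j→9 (nums[9]=-7≤-6), i→0 (nums[0]=-6≥-6); i<j, swap → [-7,2,-8,-2,-3,-1,-5,-4,0,-6,3]
j→2 (nums[2]=-8≤-6), i→1 (nums[1]=2≥-6); i<j, swap → [-7,-8,2,-2,-3,-1,-5,-4,0,-6,3]
j→1, i→2; i≥j, return j=1. nums = [-7,-8,2,-2,-3,-1,-5,-4,0,-6,3]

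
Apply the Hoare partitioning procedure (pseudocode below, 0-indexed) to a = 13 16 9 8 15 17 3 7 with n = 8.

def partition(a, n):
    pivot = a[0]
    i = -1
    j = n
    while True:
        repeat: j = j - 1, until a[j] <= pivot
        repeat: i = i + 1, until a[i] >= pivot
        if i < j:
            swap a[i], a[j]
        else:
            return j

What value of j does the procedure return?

3

pivot=13
j stops at 7 (7), i stops at 0 (13); swap ⇒ 7 16 9 8 15 17 3 13
j stops at 6 (3), i stops at 1 (16); swap ⇒ 7 3 9 8 15 17 16 13
j stops at 3, i stops at 4; i≥j ⇒ return 3. a=7 3 9 8 15 17 16 13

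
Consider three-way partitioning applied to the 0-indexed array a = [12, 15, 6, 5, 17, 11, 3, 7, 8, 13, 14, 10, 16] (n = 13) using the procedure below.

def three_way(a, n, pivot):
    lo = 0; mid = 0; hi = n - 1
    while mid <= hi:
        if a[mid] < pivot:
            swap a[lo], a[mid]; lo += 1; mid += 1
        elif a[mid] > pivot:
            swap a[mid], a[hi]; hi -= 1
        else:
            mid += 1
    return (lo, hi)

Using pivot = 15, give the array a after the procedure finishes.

pivot = 15; lo=0, mid=0, hi=12
a[mid]=12<15: swap a[0],a[0]; lo=1,mid=1 → [12, 15, 6, 5, 17, 11, 3, 7, 8, 13, 14, 10, 16]
a[mid]=15=15: mid=2
a[mid]=6<15: swap a[1],a[2]; lo=2,mid=3 → [12, 6, 15, 5, 17, 11, 3, 7, 8, 13, 14, 10, 16]
a[mid]=5<15: swap a[2],a[3]; lo=3,mid=4 → [12, 6, 5, 15, 17, 11, 3, 7, 8, 13, 14, 10, 16]
a[mid]=17>15: swap a[4],a[12]; hi=11 → [12, 6, 5, 15, 16, 11, 3, 7, 8, 13, 14, 10, 17]
a[mid]=16>15: swap a[4],a[11]; hi=10 → [12, 6, 5, 15, 10, 11, 3, 7, 8, 13, 14, 16, 17]
a[mid]=10<15: swap a[3],a[4]; lo=4,mid=5 → [12, 6, 5, 10, 15, 11, 3, 7, 8, 13, 14, 16, 17]
a[mid]=11<15: swap a[4],a[5]; lo=5,mid=6 → [12, 6, 5, 10, 11, 15, 3, 7, 8, 13, 14, 16, 17]
a[mid]=3<15: swap a[5],a[6]; lo=6,mid=7 → [12, 6, 5, 10, 11, 3, 15, 7, 8, 13, 14, 16, 17]
a[mid]=7<15: swap a[6],a[7]; lo=7,mid=8 → [12, 6, 5, 10, 11, 3, 7, 15, 8, 13, 14, 16, 17]
a[mid]=8<15: swap a[7],a[8]; lo=8,mid=9 → [12, 6, 5, 10, 11, 3, 7, 8, 15, 13, 14, 16, 17]
a[mid]=13<15: swap a[8],a[9]; lo=9,mid=10 → [12, 6, 5, 10, 11, 3, 7, 8, 13, 15, 14, 16, 17]
a[mid]=14<15: swap a[9],a[10]; lo=10,mid=11 → [12, 6, 5, 10, 11, 3, 7, 8, 13, 14, 15, 16, 17]
end: lo=10, hi=10; a = [12, 6, 5, 10, 11, 3, 7, 8, 13, 14, 15, 16, 17]

[12, 6, 5, 10, 11, 3, 7, 8, 13, 14, 15, 16, 17]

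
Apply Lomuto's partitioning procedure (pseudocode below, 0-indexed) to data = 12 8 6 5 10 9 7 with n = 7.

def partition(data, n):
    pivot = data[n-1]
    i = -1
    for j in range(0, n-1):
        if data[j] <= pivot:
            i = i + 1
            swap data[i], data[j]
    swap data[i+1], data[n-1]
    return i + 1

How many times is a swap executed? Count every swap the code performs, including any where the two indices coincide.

3

pivot=7, i=-1
j=0: 12>7, skip
j=1: 8>7, skip
j=2: 6≤7, i=0, swap(0,2) ⇒ 6 8 12 5 10 9 7
j=3: 5≤7, i=1, swap(1,3) ⇒ 6 5 12 8 10 9 7
j=4: 10>7, skip
j=5: 9>7, skip
swap(2,6) ⇒ 6 5 7 8 10 9 12; return 2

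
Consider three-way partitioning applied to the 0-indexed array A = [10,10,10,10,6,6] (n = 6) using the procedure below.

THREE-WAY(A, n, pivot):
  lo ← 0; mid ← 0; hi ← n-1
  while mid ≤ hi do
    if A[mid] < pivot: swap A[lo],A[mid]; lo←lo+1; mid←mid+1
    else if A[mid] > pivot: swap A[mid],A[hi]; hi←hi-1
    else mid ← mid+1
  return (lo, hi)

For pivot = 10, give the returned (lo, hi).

pivot = 10; lo=0, mid=0, hi=5
A[mid]=10=10: mid=1
A[mid]=10=10: mid=2
A[mid]=10=10: mid=3
A[mid]=10=10: mid=4
A[mid]=6<10: swap A[0],A[4]; lo=1,mid=5 → [6,10,10,10,10,6]
A[mid]=6<10: swap A[1],A[5]; lo=2,mid=6 → [6,6,10,10,10,10]
end: lo=2, hi=5; A = [6,6,10,10,10,10]

(2, 5)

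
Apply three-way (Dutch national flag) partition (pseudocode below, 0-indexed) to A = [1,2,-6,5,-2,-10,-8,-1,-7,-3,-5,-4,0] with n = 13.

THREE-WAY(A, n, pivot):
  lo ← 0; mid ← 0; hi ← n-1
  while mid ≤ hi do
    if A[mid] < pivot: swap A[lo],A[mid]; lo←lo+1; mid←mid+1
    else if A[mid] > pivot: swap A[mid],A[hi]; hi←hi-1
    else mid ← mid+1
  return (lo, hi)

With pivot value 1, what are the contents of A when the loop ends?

[0,-6,-4,-2,-10,-8,-1,-7,-3,-5,1,5,2]

pivot = 1; lo=0, mid=0, hi=12
A[mid]=1=1: mid=1
A[mid]=2>1: swap A[1],A[12]; hi=11 → [1,0,-6,5,-2,-10,-8,-1,-7,-3,-5,-4,2]
A[mid]=0<1: swap A[0],A[1]; lo=1,mid=2 → [0,1,-6,5,-2,-10,-8,-1,-7,-3,-5,-4,2]
A[mid]=-6<1: swap A[1],A[2]; lo=2,mid=3 → [0,-6,1,5,-2,-10,-8,-1,-7,-3,-5,-4,2]
A[mid]=5>1: swap A[3],A[11]; hi=10 → [0,-6,1,-4,-2,-10,-8,-1,-7,-3,-5,5,2]
A[mid]=-4<1: swap A[2],A[3]; lo=3,mid=4 → [0,-6,-4,1,-2,-10,-8,-1,-7,-3,-5,5,2]
A[mid]=-2<1: swap A[3],A[4]; lo=4,mid=5 → [0,-6,-4,-2,1,-10,-8,-1,-7,-3,-5,5,2]
A[mid]=-10<1: swap A[4],A[5]; lo=5,mid=6 → [0,-6,-4,-2,-10,1,-8,-1,-7,-3,-5,5,2]
A[mid]=-8<1: swap A[5],A[6]; lo=6,mid=7 → [0,-6,-4,-2,-10,-8,1,-1,-7,-3,-5,5,2]
A[mid]=-1<1: swap A[6],A[7]; lo=7,mid=8 → [0,-6,-4,-2,-10,-8,-1,1,-7,-3,-5,5,2]
A[mid]=-7<1: swap A[7],A[8]; lo=8,mid=9 → [0,-6,-4,-2,-10,-8,-1,-7,1,-3,-5,5,2]
A[mid]=-3<1: swap A[8],A[9]; lo=9,mid=10 → [0,-6,-4,-2,-10,-8,-1,-7,-3,1,-5,5,2]
A[mid]=-5<1: swap A[9],A[10]; lo=10,mid=11 → [0,-6,-4,-2,-10,-8,-1,-7,-3,-5,1,5,2]
end: lo=10, hi=10; A = [0,-6,-4,-2,-10,-8,-1,-7,-3,-5,1,5,2]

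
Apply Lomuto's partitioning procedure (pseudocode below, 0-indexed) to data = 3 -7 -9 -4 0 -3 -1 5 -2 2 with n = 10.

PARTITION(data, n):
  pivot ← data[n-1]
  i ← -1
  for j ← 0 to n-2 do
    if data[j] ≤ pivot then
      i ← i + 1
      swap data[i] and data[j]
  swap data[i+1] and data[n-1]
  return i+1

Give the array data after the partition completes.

pivot = data[9] = 2; i = -1
j=0: data[0]=3 > 2 → no swap
j=1: data[1]=-7 ≤ 2 → i=0, swap data[0],data[1] → -7 3 -9 -4 0 -3 -1 5 -2 2
j=2: data[2]=-9 ≤ 2 → i=1, swap data[1],data[2] → -7 -9 3 -4 0 -3 -1 5 -2 2
j=3: data[3]=-4 ≤ 2 → i=2, swap data[2],data[3] → -7 -9 -4 3 0 -3 -1 5 -2 2
j=4: data[4]=0 ≤ 2 → i=3, swap data[3],data[4] → -7 -9 -4 0 3 -3 -1 5 -2 2
j=5: data[5]=-3 ≤ 2 → i=4, swap data[4],data[5] → -7 -9 -4 0 -3 3 -1 5 -2 2
j=6: data[6]=-1 ≤ 2 → i=5, swap data[5],data[6] → -7 -9 -4 0 -3 -1 3 5 -2 2
j=7: data[7]=5 > 2 → no swap
j=8: data[8]=-2 ≤ 2 → i=6, swap data[6],data[8] → -7 -9 -4 0 -3 -1 -2 5 3 2
final swap data[7],data[9] → -7 -9 -4 0 -3 -1 -2 2 3 5; return 7

-7 -9 -4 0 -3 -1 -2 2 3 5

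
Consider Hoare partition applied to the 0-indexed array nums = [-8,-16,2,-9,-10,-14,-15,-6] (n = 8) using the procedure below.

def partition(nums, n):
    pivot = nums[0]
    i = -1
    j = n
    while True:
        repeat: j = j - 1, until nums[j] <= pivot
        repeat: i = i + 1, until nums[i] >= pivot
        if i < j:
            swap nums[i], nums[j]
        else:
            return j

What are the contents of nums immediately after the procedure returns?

pivot = nums[0] = -8; i = -1, j = 8
j→6 (nums[6]=-15≤-8), i→0 (nums[0]=-8≥-8); i<j, swap → [-15,-16,2,-9,-10,-14,-8,-6]
j→5 (nums[5]=-14≤-8), i→2 (nums[2]=2≥-8); i<j, swap → [-15,-16,-14,-9,-10,2,-8,-6]
j→4, i→5; i≥j, return j=4. nums = [-15,-16,-14,-9,-10,2,-8,-6]

[-15,-16,-14,-9,-10,2,-8,-6]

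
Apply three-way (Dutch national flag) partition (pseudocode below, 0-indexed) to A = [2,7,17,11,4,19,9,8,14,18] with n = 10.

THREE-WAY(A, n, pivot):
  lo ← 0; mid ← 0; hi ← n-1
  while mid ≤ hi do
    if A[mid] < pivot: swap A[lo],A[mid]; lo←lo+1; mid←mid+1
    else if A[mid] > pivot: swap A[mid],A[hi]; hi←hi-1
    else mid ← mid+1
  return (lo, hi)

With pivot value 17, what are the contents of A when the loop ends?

[2,7,11,4,14,9,8,17,18,19]

lo=0 mid=0 hi=9
2<17: swap(0,0), lo=1 mid=1 ⇒ [2,7,17,11,4,19,9,8,14,18]
7<17: swap(1,1), lo=2 mid=2 ⇒ [2,7,17,11,4,19,9,8,14,18]
17=17: mid=3
11<17: swap(2,3), lo=3 mid=4 ⇒ [2,7,11,17,4,19,9,8,14,18]
4<17: swap(3,4), lo=4 mid=5 ⇒ [2,7,11,4,17,19,9,8,14,18]
19>17: swap(5,9), hi=8 ⇒ [2,7,11,4,17,18,9,8,14,19]
18>17: swap(5,8), hi=7 ⇒ [2,7,11,4,17,14,9,8,18,19]
14<17: swap(4,5), lo=5 mid=6 ⇒ [2,7,11,4,14,17,9,8,18,19]
9<17: swap(5,6), lo=6 mid=7 ⇒ [2,7,11,4,14,9,17,8,18,19]
8<17: swap(6,7), lo=7 mid=8 ⇒ [2,7,11,4,14,9,8,17,18,19]
done. lo=7 hi=7; A=[2,7,11,4,14,9,8,17,18,19]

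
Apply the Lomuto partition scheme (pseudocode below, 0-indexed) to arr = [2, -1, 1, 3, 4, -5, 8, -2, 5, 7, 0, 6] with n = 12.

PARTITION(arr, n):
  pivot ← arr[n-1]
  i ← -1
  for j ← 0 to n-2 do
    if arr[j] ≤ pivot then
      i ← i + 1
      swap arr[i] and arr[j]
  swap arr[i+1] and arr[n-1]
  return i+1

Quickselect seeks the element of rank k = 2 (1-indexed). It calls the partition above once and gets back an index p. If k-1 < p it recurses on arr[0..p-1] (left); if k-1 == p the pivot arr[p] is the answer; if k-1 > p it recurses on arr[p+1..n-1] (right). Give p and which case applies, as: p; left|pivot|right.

9; left

pivot=6, i=-1
j=0: 2≤6, i=0, swap(0,0) ⇒ [2, -1, 1, 3, 4, -5, 8, -2, 5, 7, 0, 6]
j=1: -1≤6, i=1, swap(1,1) ⇒ [2, -1, 1, 3, 4, -5, 8, -2, 5, 7, 0, 6]
j=2: 1≤6, i=2, swap(2,2) ⇒ [2, -1, 1, 3, 4, -5, 8, -2, 5, 7, 0, 6]
j=3: 3≤6, i=3, swap(3,3) ⇒ [2, -1, 1, 3, 4, -5, 8, -2, 5, 7, 0, 6]
j=4: 4≤6, i=4, swap(4,4) ⇒ [2, -1, 1, 3, 4, -5, 8, -2, 5, 7, 0, 6]
j=5: -5≤6, i=5, swap(5,5) ⇒ [2, -1, 1, 3, 4, -5, 8, -2, 5, 7, 0, 6]
j=6: 8>6, skip
j=7: -2≤6, i=6, swap(6,7) ⇒ [2, -1, 1, 3, 4, -5, -2, 8, 5, 7, 0, 6]
j=8: 5≤6, i=7, swap(7,8) ⇒ [2, -1, 1, 3, 4, -5, -2, 5, 8, 7, 0, 6]
j=9: 7>6, skip
j=10: 0≤6, i=8, swap(8,10) ⇒ [2, -1, 1, 3, 4, -5, -2, 5, 0, 7, 8, 6]
swap(9,11) ⇒ [2, -1, 1, 3, 4, -5, -2, 5, 0, 6, 8, 7]; return 9
p = 9; k-1 = 1 < 9 ⇒ left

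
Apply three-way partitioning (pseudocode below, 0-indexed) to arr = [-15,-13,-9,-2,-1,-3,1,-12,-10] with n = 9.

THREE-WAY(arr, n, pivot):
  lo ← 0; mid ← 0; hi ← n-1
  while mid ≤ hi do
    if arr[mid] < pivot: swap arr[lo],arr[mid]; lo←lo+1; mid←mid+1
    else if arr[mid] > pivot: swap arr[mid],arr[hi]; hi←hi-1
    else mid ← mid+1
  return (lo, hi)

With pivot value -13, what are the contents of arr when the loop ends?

pivot = -13; lo=0, mid=0, hi=8
arr[mid]=-15<-13: swap arr[0],arr[0]; lo=1,mid=1 → [-15,-13,-9,-2,-1,-3,1,-12,-10]
arr[mid]=-13=-13: mid=2
arr[mid]=-9>-13: swap arr[2],arr[8]; hi=7 → [-15,-13,-10,-2,-1,-3,1,-12,-9]
arr[mid]=-10>-13: swap arr[2],arr[7]; hi=6 → [-15,-13,-12,-2,-1,-3,1,-10,-9]
arr[mid]=-12>-13: swap arr[2],arr[6]; hi=5 → [-15,-13,1,-2,-1,-3,-12,-10,-9]
arr[mid]=1>-13: swap arr[2],arr[5]; hi=4 → [-15,-13,-3,-2,-1,1,-12,-10,-9]
arr[mid]=-3>-13: swap arr[2],arr[4]; hi=3 → [-15,-13,-1,-2,-3,1,-12,-10,-9]
arr[mid]=-1>-13: swap arr[2],arr[3]; hi=2 → [-15,-13,-2,-1,-3,1,-12,-10,-9]
arr[mid]=-2>-13: swap arr[2],arr[2]; hi=1 → [-15,-13,-2,-1,-3,1,-12,-10,-9]
end: lo=1, hi=1; arr = [-15,-13,-2,-1,-3,1,-12,-10,-9]

[-15,-13,-2,-1,-3,1,-12,-10,-9]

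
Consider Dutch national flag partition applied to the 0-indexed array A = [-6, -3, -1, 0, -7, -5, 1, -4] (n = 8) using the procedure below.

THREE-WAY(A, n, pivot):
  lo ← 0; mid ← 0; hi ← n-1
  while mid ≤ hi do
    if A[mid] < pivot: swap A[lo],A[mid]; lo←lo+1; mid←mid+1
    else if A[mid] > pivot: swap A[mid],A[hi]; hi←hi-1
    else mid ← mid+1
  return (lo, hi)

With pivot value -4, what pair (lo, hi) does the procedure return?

pivot = -4; lo=0, mid=0, hi=7
A[mid]=-6<-4: swap A[0],A[0]; lo=1,mid=1 → [-6, -3, -1, 0, -7, -5, 1, -4]
A[mid]=-3>-4: swap A[1],A[7]; hi=6 → [-6, -4, -1, 0, -7, -5, 1, -3]
A[mid]=-4=-4: mid=2
A[mid]=-1>-4: swap A[2],A[6]; hi=5 → [-6, -4, 1, 0, -7, -5, -1, -3]
A[mid]=1>-4: swap A[2],A[5]; hi=4 → [-6, -4, -5, 0, -7, 1, -1, -3]
A[mid]=-5<-4: swap A[1],A[2]; lo=2,mid=3 → [-6, -5, -4, 0, -7, 1, -1, -3]
A[mid]=0>-4: swap A[3],A[4]; hi=3 → [-6, -5, -4, -7, 0, 1, -1, -3]
A[mid]=-7<-4: swap A[2],A[3]; lo=3,mid=4 → [-6, -5, -7, -4, 0, 1, -1, -3]
end: lo=3, hi=3; A = [-6, -5, -7, -4, 0, 1, -1, -3]

(3, 3)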